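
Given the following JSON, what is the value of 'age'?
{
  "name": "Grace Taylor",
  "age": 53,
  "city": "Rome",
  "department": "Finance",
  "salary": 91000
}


Looking up field 'age'
Value: 53

53


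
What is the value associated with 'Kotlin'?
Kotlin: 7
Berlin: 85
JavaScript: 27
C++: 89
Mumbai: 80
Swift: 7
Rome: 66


Looking up key 'Kotlin'
Value: 7

7


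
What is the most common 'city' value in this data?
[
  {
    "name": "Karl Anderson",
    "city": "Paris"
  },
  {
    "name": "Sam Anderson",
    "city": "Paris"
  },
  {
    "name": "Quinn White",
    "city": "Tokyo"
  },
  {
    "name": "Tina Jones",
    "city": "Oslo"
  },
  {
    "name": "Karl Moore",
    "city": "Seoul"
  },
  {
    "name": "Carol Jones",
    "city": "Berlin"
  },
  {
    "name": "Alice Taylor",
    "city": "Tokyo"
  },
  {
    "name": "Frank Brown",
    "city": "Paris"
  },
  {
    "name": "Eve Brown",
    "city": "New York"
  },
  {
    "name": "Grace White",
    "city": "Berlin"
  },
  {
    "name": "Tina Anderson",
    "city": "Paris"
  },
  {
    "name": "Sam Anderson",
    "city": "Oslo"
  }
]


Counting 'city' values across 12 records:

  Paris: 4 ####
  Tokyo: 2 ##
  Oslo: 2 ##
  Berlin: 2 ##
  Seoul: 1 #
  New York: 1 #

Most common: Paris (4 times)

Paris (4 times)


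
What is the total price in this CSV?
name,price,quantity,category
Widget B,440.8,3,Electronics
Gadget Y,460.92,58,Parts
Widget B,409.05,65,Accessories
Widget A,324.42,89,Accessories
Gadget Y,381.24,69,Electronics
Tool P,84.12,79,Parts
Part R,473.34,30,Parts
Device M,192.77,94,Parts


Computing total price:
Values: [440.8, 460.92, 409.05, 324.42, 381.24, 84.12, 473.34, 192.77]
Sum = 2766.66

2766.66


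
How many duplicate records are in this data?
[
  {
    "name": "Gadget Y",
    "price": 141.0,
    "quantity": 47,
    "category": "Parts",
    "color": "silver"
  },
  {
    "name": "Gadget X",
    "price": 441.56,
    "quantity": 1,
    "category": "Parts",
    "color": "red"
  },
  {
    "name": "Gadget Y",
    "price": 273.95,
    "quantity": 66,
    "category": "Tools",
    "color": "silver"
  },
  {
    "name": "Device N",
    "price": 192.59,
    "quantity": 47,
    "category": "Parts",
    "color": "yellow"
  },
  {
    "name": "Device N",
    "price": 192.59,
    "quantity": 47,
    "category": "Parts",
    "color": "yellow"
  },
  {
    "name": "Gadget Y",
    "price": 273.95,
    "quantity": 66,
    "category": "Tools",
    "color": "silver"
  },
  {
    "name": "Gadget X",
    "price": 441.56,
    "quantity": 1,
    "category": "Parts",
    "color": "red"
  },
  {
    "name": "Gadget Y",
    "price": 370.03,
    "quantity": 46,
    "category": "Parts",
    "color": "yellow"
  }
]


Checking 8 records for duplicates:

  Row 1: Gadget Y ($141.0, qty 47)
  Row 2: Gadget X ($441.56, qty 1)
  Row 3: Gadget Y ($273.95, qty 66)
  Row 4: Device N ($192.59, qty 47)
  Row 5: Device N ($192.59, qty 47) <-- DUPLICATE
  Row 6: Gadget Y ($273.95, qty 66) <-- DUPLICATE
  Row 7: Gadget X ($441.56, qty 1) <-- DUPLICATE
  Row 8: Gadget Y ($370.03, qty 46)

Duplicates found: 3
Unique records: 5

3 duplicates, 5 unique


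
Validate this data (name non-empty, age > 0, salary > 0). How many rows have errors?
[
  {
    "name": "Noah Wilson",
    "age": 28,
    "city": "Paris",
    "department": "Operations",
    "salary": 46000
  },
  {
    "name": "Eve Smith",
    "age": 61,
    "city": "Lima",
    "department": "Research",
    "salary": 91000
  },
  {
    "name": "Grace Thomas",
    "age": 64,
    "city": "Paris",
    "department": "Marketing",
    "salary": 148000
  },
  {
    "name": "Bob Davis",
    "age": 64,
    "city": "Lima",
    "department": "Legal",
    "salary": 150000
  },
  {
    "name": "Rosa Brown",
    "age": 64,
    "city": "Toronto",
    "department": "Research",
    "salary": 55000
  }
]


Validating 5 records:
Rules: name non-empty, age > 0, salary > 0

  Row 1 (Noah Wilson): OK
  Row 2 (Eve Smith): OK
  Row 3 (Grace Thomas): OK
  Row 4 (Bob Davis): OK
  Row 5 (Rosa Brown): OK

Total errors: 0

0 errors


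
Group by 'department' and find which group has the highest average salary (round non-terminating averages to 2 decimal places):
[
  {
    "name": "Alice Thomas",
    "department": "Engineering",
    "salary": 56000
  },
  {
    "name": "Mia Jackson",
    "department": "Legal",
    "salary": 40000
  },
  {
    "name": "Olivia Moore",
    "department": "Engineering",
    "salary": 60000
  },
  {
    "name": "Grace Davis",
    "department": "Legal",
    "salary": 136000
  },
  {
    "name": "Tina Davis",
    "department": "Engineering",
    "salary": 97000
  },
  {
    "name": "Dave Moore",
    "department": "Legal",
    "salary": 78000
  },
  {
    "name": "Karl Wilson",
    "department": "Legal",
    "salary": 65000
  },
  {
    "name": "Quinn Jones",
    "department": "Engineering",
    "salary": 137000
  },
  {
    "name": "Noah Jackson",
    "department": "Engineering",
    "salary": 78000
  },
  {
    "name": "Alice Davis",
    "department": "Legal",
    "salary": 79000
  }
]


Group by: department

Groups:
  Engineering: 5 people, avg salary = 428000/5 = $85600
  Legal: 5 people, avg salary = 398000/5 = $79600

Highest average salary: Engineering ($85600)

Engineering ($85600)


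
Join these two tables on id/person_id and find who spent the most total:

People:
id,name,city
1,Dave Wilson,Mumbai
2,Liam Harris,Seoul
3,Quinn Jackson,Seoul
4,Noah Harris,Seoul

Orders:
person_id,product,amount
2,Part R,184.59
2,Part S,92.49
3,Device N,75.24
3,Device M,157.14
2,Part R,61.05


Join on: people.id = orders.person_id

Joined rows:
  Liam Harris (Seoul) bought Part R for $184.59
  Liam Harris (Seoul) bought Part S for $92.49
  Quinn Jackson (Seoul) bought Device N for $75.24
  Quinn Jackson (Seoul) bought Device M for $157.14
  Liam Harris (Seoul) bought Part R for $61.05

Total per person:
  Liam Harris: $338.13
  Quinn Jackson: $232.38

Top spender: Liam Harris ($338.13)

Liam Harris ($338.13)


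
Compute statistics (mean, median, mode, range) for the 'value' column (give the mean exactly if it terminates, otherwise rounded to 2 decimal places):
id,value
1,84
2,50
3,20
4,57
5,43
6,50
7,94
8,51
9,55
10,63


Data: [84, 50, 20, 57, 43, 50, 94, 51, 55, 63]
Count: 10
Sum: 567
Mean: 567/10 = 56.7
Sorted: [20, 43, 50, 50, 51, 55, 57, 63, 84, 94]
Median: 53.0
Mode: 50 (2 times)
Range: 94 - 20 = 74
Min: 20, Max: 94

mean=56.7, median=53.0, mode=50, range=74


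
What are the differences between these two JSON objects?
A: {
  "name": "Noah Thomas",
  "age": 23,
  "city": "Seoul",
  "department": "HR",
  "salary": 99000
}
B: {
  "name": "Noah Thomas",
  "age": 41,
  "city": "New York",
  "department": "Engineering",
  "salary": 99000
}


Comparing each field (in key order):
  name: same
  age: DIFFERENT
  city: DIFFERENT
  department: DIFFERENT
  salary: same
Differences:
  age: 23 -> 41
  city: Seoul -> New York
  department: HR -> Engineering

3 field(s) changed

3 changes: age, city, department


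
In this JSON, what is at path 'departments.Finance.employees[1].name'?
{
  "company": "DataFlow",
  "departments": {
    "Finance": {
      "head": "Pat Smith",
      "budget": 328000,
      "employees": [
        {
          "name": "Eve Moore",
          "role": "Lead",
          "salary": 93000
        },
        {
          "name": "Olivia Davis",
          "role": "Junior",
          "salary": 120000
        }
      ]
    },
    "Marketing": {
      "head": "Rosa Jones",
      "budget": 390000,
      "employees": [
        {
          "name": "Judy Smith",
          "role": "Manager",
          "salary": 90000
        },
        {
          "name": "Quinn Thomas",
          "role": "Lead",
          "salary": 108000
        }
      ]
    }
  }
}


Path: departments.Finance.employees[1].name

Navigate:
  -> departments
  -> Finance
  -> employees[1].name = 'Olivia Davis'

Olivia Davis


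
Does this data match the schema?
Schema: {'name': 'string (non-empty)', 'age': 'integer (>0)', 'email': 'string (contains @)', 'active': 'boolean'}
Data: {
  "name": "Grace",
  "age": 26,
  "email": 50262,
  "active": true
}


Validating each field against schema:
  name: OK (non-empty string)
  age: OK (positive integer)
  email: FAIL (50262 is not a string)
  active: OK (boolean)

Result: INVALID (1 error: email)

INVALID (1 error: email)


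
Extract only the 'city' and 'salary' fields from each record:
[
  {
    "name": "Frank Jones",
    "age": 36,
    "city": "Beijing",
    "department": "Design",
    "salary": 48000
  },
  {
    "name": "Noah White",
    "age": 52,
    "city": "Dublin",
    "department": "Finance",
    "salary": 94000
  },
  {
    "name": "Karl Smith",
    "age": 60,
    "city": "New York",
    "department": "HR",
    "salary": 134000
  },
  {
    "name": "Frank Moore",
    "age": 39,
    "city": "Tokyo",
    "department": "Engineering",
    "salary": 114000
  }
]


Original: 4 records with fields: name, age, city, department, salary
Keep: ['city', 'salary']
Drop: ['name', 'age', 'department']
Result: 4 records, 2 fields each

[
  {
    "city": "Beijing",
    "salary": 48000
  },
  {
    "city": "Dublin",
    "salary": 94000
  },
  {
    "city": "New York",
    "salary": 134000
  },
  {
    "city": "Tokyo",
    "salary": 114000
  }
]


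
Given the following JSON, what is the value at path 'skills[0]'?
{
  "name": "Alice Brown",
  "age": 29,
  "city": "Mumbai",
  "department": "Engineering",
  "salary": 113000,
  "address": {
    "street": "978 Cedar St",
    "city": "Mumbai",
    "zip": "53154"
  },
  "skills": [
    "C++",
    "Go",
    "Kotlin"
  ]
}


Query: skills[0]
Path: skills -> first element
Value: C++

C++


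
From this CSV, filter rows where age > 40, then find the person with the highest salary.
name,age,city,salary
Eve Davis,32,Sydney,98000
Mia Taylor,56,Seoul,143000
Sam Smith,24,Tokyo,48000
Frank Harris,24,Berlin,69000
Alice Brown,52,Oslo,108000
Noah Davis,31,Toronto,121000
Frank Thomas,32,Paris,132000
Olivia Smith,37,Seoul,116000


Filter: age > 40
Sort by: salary (descending)

Filtered records (2):
  Mia Taylor, age 56, salary $143000
  Alice Brown, age 52, salary $108000

Highest salary: Mia Taylor ($143000)

Mia Taylor


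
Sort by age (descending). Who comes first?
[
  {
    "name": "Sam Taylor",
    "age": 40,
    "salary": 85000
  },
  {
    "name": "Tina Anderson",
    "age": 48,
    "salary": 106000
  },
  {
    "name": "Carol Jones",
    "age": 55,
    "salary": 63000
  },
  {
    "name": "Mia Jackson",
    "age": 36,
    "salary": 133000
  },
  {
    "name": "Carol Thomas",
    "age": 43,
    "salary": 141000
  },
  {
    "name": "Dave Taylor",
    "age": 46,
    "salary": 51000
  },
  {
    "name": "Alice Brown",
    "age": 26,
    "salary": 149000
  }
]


Sort by: age (descending)

Sorted order:
  1. Carol Jones (age = 55)
  2. Tina Anderson (age = 48)
  3. Dave Taylor (age = 46)
  4. Carol Thomas (age = 43)
  5. Sam Taylor (age = 40)
  6. Mia Jackson (age = 36)
  7. Alice Brown (age = 26)

First: Carol Jones

Carol Jones


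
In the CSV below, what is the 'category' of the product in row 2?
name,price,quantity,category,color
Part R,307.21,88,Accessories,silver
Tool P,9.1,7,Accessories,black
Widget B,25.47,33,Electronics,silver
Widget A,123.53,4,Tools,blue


Query: Row 2 ('Tool P'), column 'category'
Value: Accessories

Accessories


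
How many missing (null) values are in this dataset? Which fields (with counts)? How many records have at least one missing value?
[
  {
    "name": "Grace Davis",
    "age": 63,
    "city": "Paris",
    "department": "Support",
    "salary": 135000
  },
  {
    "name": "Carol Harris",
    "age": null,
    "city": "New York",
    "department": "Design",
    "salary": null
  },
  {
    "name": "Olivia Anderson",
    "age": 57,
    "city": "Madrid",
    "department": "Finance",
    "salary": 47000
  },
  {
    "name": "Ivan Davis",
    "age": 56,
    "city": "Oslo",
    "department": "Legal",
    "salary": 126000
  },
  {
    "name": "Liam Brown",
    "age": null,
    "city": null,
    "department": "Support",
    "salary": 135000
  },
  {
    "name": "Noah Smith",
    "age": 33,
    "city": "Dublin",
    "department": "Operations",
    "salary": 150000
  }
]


Checking for missing (null) values in 6 records:

  Grace Davis: complete
  Carol Harris: age, salary
  Olivia Anderson: complete
  Ivan Davis: complete
  Liam Brown: age, city
  Noah Smith: complete

Per field:
  name: 0 missing
  age: 2 missing
  city: 1 missing
  department: 0 missing
  salary: 1 missing

Total missing values: 4
Records with any missing: 2

4 missing values (age: 2, city: 1, salary: 1); 2 incomplete records


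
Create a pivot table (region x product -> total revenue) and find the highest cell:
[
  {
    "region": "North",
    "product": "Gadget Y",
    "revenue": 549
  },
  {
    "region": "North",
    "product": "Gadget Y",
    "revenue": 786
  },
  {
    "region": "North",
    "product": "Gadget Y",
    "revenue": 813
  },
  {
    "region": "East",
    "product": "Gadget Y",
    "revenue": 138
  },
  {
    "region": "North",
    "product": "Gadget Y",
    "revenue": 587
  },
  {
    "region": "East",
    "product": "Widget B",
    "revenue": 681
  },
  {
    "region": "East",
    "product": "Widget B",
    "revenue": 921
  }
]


Pivot: region (rows) x product (columns) -> total revenue

     Gadget Y      Widget B    
East           138          1602  
North         2735             0  

Highest: North / Gadget Y = $2735

North / Gadget Y = $2735


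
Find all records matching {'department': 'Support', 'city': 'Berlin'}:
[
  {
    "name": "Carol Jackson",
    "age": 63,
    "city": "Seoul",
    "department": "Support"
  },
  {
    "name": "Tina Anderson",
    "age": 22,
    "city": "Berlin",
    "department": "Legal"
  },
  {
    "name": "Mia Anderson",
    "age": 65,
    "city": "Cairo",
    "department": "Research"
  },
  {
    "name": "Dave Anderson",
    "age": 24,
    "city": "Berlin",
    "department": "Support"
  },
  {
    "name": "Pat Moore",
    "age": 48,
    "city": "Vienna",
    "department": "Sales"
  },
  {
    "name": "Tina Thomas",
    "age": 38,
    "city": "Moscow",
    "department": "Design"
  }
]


Search criteria: {'department': 'Support', 'city': 'Berlin'}

Checking 6 records:
  Carol Jackson: {department: Support, city: Seoul}
  Tina Anderson: {department: Legal, city: Berlin}
  Mia Anderson: {department: Research, city: Cairo}
  Dave Anderson: {department: Support, city: Berlin} <-- MATCH
  Pat Moore: {department: Sales, city: Vienna}
  Tina Thomas: {department: Design, city: Moscow}

Matches: ["Dave Anderson"]

["Dave Anderson"]


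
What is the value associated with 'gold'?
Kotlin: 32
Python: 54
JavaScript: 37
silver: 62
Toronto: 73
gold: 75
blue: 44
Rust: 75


Looking up key 'gold'
Value: 75

75


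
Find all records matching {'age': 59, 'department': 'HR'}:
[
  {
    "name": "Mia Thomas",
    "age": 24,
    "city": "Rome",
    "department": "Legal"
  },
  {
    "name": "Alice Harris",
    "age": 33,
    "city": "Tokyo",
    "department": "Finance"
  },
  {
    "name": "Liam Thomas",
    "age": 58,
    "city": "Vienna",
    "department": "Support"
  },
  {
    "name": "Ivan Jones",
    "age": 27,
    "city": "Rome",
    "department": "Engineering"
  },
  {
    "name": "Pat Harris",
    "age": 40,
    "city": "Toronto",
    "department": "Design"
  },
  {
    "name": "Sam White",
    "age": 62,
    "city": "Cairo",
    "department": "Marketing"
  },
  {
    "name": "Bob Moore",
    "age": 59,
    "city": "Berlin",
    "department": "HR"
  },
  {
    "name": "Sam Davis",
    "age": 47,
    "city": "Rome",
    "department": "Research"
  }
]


Search criteria: {'age': 59, 'department': 'HR'}

Checking 8 records:
  Mia Thomas: {age: 24, department: Legal}
  Alice Harris: {age: 33, department: Finance}
  Liam Thomas: {age: 58, department: Support}
  Ivan Jones: {age: 27, department: Engineering}
  Pat Harris: {age: 40, department: Design}
  Sam White: {age: 62, department: Marketing}
  Bob Moore: {age: 59, department: HR} <-- MATCH
  Sam Davis: {age: 47, department: Research}

Matches: ["Bob Moore"]

["Bob Moore"]


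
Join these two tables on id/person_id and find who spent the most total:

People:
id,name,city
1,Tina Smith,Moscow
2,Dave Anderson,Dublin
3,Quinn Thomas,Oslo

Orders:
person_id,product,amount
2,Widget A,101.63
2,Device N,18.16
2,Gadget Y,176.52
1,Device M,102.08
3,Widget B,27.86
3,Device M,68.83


Join on: people.id = orders.person_id

Joined rows:
  Dave Anderson (Dublin) bought Widget A for $101.63
  Dave Anderson (Dublin) bought Device N for $18.16
  Dave Anderson (Dublin) bought Gadget Y for $176.52
  Tina Smith (Moscow) bought Device M for $102.08
  Quinn Thomas (Oslo) bought Widget B for $27.86
  Quinn Thomas (Oslo) bought Device M for $68.83

Total per person:
  Dave Anderson: $296.31
  Tina Smith: $102.08
  Quinn Thomas: $96.69

Top spender: Dave Anderson ($296.31)

Dave Anderson ($296.31)


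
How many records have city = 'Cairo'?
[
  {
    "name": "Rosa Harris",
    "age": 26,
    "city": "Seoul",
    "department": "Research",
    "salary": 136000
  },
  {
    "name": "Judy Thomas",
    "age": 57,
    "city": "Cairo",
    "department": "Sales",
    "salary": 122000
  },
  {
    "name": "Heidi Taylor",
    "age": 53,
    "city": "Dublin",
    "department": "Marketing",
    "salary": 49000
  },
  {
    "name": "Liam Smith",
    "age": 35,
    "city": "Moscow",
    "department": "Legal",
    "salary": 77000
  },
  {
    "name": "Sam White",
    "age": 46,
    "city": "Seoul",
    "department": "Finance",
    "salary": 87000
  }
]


Data: 5 records
Condition: city = 'Cairo'

Checking each record:
  Rosa Harris: Seoul
  Judy Thomas: Cairo MATCH
  Heidi Taylor: Dublin
  Liam Smith: Moscow
  Sam White: Seoul

Count: 1

1


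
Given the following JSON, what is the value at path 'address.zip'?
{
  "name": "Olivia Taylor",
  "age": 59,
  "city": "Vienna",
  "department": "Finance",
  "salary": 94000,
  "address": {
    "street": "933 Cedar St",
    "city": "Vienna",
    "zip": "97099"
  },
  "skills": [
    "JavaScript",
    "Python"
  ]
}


Query: address.zip
Path: address -> zip
Value: 97099

97099


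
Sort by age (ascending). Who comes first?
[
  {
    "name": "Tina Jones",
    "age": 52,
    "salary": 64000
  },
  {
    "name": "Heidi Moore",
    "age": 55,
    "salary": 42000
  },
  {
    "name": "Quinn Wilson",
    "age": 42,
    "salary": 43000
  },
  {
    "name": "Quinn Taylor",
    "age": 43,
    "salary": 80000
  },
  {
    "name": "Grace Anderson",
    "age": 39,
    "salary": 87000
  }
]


Sort by: age (ascending)

Sorted order:
  1. Grace Anderson (age = 39)
  2. Quinn Wilson (age = 42)
  3. Quinn Taylor (age = 43)
  4. Tina Jones (age = 52)
  5. Heidi Moore (age = 55)

First: Grace Anderson

Grace Anderson


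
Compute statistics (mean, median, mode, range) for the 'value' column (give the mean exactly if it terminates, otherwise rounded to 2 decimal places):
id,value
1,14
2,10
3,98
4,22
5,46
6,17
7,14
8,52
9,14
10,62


Data: [14, 10, 98, 22, 46, 17, 14, 52, 14, 62]
Count: 10
Sum: 349
Mean: 349/10 = 34.9
Sorted: [10, 14, 14, 14, 17, 22, 46, 52, 62, 98]
Median: 19.5
Mode: 14 (3 times)
Range: 98 - 10 = 88
Min: 10, Max: 98

mean=34.9, median=19.5, mode=14, range=88


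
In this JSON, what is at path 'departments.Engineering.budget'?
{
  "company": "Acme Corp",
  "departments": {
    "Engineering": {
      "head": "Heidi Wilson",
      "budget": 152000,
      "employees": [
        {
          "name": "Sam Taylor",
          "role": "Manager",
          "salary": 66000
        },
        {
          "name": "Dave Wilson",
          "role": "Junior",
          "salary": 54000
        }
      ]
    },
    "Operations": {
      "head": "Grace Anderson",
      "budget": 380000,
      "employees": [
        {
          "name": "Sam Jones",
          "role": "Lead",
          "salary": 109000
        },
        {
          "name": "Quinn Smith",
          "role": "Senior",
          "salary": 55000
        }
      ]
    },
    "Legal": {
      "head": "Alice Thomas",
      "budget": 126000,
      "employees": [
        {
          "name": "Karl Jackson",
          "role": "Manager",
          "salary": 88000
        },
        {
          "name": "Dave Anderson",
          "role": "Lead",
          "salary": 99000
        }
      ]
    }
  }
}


Path: departments.Engineering.budget

Navigate:
  -> departments
  -> Engineering
  -> budget = 152000

152000


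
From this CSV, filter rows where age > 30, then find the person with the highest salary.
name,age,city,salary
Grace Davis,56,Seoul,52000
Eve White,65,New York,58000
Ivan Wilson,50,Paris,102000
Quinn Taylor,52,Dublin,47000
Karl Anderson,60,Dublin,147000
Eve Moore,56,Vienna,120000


Filter: age > 30
Sort by: salary (descending)

Filtered records (6):
  Karl Anderson, age 60, salary $147000
  Eve Moore, age 56, salary $120000
  Ivan Wilson, age 50, salary $102000
  Eve White, age 65, salary $58000
  Grace Davis, age 56, salary $52000
  Quinn Taylor, age 52, salary $47000

Highest salary: Karl Anderson ($147000)

Karl Anderson


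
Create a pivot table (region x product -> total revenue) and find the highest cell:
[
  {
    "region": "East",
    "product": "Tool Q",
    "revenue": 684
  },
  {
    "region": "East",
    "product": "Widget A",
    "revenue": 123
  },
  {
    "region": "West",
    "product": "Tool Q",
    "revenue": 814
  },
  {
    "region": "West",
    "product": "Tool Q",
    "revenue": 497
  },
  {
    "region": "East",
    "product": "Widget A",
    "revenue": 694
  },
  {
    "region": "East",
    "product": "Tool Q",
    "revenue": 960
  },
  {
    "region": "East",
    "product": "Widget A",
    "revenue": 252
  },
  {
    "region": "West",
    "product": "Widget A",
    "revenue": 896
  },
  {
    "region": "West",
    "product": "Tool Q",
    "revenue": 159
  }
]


Pivot: region (rows) x product (columns) -> total revenue

     Tool Q        Widget A    
East          1644          1069  
West          1470           896  

Highest: East / Tool Q = $1644

East / Tool Q = $1644


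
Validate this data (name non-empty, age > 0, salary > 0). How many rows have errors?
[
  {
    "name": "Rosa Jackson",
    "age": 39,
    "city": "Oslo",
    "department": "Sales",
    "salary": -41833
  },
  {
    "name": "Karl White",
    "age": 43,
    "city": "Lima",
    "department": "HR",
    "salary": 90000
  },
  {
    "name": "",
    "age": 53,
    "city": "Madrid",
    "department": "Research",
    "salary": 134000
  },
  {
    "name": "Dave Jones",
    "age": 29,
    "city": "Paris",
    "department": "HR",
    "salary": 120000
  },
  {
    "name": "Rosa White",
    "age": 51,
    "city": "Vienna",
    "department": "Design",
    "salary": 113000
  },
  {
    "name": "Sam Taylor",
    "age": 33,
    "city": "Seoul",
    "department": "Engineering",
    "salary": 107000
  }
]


Validating 6 records:
Rules: name non-empty, age > 0, salary > 0

  Row 1 (Rosa Jackson): negative salary: -41833
  Row 2 (Karl White): OK
  Row 3 (???): empty name
  Row 4 (Dave Jones): OK
  Row 5 (Rosa White): OK
  Row 6 (Sam Taylor): OK

Total errors: 2

2 errors


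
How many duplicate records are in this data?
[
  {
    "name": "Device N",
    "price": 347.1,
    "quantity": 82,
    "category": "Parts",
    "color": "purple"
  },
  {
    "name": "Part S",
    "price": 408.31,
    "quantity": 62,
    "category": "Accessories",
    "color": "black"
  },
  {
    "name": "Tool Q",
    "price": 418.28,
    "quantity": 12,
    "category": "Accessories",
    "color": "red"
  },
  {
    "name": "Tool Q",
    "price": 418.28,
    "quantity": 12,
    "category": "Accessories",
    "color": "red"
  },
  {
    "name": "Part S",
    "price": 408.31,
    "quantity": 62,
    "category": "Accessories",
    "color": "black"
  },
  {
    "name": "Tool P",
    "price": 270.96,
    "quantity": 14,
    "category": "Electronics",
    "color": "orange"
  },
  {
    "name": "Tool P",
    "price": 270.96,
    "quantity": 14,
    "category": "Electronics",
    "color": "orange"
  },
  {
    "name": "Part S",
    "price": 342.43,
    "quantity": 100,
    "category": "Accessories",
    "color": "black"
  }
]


Checking 8 records for duplicates:

  Row 1: Device N ($347.1, qty 82)
  Row 2: Part S ($408.31, qty 62)
  Row 3: Tool Q ($418.28, qty 12)
  Row 4: Tool Q ($418.28, qty 12) <-- DUPLICATE
  Row 5: Part S ($408.31, qty 62) <-- DUPLICATE
  Row 6: Tool P ($270.96, qty 14)
  Row 7: Tool P ($270.96, qty 14) <-- DUPLICATE
  Row 8: Part S ($342.43, qty 100)

Duplicates found: 3
Unique records: 5

3 duplicates, 5 unique


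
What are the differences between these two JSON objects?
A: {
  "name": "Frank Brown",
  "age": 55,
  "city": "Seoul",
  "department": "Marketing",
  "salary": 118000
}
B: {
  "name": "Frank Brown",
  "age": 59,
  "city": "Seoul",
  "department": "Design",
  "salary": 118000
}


Comparing each field (in key order):
  name: same
  age: DIFFERENT
  city: same
  department: DIFFERENT
  salary: same
Differences:
  age: 55 -> 59
  department: Marketing -> Design

2 field(s) changed

2 changes: age, department


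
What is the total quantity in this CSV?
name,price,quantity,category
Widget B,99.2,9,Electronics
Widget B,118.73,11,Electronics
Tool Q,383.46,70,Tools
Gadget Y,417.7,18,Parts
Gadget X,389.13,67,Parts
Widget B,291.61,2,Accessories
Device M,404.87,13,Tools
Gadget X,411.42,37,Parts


Computing total quantity:
Values: [9, 11, 70, 18, 67, 2, 13, 37]
Sum = 227

227


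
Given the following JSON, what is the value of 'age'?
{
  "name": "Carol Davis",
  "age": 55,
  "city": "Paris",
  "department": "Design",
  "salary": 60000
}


Looking up field 'age'
Value: 55

55


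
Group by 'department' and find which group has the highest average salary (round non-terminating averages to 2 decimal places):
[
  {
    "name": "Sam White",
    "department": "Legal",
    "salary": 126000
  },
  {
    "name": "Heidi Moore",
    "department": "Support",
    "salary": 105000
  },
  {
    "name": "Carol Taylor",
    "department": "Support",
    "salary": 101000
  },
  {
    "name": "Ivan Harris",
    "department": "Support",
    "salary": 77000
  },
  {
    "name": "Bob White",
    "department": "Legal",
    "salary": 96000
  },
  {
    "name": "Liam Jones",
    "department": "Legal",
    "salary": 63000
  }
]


Group by: department

Groups:
  Legal: 3 people, avg salary = 285000/3 = $95000
  Support: 3 people, avg salary = 283000/3 ≈ $94333.33

Highest average salary: Legal ($95000)

Legal ($95000)


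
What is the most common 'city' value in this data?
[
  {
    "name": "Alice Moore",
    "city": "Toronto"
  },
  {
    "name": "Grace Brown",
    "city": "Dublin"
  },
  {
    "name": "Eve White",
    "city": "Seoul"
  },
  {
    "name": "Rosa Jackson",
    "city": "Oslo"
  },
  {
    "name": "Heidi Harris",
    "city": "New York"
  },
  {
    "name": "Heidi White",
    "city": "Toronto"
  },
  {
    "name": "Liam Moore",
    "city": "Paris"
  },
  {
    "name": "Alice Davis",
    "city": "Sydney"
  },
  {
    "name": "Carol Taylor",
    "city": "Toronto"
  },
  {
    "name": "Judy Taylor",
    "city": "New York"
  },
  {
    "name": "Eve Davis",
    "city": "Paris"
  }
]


Counting 'city' values across 11 records:

  Toronto: 3 ###
  New York: 2 ##
  Paris: 2 ##
  Dublin: 1 #
  Seoul: 1 #
  Oslo: 1 #
  Sydney: 1 #

Most common: Toronto (3 times)

Toronto (3 times)


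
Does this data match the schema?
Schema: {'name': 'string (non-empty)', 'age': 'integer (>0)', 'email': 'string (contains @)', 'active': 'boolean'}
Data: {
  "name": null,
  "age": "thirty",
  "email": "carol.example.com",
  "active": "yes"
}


Validating each field against schema:
  name: FAIL (null is not a string)
  age: FAIL ("thirty" is not an integer)
  email: FAIL ("carol.example.com" does not contain @)
  active: FAIL ("yes" is not a boolean)

Result: INVALID (4 errors: name, age, email, active)

INVALID (4 errors: name, age, email, active)


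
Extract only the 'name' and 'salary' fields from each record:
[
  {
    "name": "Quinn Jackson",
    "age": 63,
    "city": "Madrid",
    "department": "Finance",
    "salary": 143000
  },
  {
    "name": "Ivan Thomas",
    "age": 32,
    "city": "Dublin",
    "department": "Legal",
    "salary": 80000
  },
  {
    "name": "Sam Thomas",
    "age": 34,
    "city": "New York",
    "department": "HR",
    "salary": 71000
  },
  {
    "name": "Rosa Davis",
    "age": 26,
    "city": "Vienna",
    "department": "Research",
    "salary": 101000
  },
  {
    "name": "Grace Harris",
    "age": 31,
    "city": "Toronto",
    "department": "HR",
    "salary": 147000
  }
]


Original: 5 records with fields: name, age, city, department, salary
Keep: ['name', 'salary']
Drop: ['age', 'city', 'department']
Result: 5 records, 2 fields each

[
  {
    "name": "Quinn Jackson",
    "salary": 143000
  },
  {
    "name": "Ivan Thomas",
    "salary": 80000
  },
  {
    "name": "Sam Thomas",
    "salary": 71000
  },
  {
    "name": "Rosa Davis",
    "salary": 101000
  },
  {
    "name": "Grace Harris",
    "salary": 147000
  }
]


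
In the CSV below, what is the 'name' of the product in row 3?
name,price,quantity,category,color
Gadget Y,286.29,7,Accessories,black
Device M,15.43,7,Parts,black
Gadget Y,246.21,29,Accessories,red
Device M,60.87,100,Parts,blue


Query: Row 3 ('Gadget Y'), column 'name'
Value: Gadget Y

Gadget Y


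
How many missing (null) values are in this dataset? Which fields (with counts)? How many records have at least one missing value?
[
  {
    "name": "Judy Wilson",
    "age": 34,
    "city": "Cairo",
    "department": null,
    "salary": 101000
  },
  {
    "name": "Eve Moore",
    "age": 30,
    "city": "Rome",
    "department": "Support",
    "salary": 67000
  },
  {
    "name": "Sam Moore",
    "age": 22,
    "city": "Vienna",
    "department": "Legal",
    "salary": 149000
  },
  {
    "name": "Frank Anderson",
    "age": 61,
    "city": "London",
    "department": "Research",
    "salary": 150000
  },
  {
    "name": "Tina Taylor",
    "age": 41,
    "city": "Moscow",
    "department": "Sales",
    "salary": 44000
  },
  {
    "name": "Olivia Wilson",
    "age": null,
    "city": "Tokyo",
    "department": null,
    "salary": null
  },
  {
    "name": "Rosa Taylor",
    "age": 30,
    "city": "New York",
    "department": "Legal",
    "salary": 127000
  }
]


Checking for missing (null) values in 7 records:

  Judy Wilson: department
  Eve Moore: complete
  Sam Moore: complete
  Frank Anderson: complete
  Tina Taylor: complete
  Olivia Wilson: age, department, salary
  Rosa Taylor: complete

Per field:
  name: 0 missing
  age: 1 missing
  city: 0 missing
  department: 2 missing
  salary: 1 missing

Total missing values: 4
Records with any missing: 2

4 missing values (age: 1, department: 2, salary: 1); 2 incomplete records


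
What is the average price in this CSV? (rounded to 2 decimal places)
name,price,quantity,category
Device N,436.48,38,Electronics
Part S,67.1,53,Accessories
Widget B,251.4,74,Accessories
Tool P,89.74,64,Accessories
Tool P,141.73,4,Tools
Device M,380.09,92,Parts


Computing average price:
Values: [436.48, 67.1, 251.4, 89.74, 141.73, 380.09]
Sum = 1366.54
Count = 6
Average = 1366.54/6 ≈ 227.76 (rounded to 2 decimal places)

227.76


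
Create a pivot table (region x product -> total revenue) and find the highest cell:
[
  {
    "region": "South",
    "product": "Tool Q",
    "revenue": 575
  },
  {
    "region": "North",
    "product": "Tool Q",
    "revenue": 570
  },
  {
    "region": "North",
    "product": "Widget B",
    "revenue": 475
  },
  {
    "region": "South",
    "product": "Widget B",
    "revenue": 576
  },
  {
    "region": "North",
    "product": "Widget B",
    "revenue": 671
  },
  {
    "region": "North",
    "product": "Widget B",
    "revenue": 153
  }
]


Pivot: region (rows) x product (columns) -> total revenue

     Tool Q        Widget B    
North          570          1299  
South          575           576  

Highest: North / Widget B = $1299

North / Widget B = $1299


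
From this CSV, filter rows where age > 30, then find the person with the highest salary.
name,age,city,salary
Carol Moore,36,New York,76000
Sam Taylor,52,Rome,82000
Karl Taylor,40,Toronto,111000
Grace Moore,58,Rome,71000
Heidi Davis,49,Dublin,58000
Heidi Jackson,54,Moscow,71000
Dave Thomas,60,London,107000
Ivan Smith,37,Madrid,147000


Filter: age > 30
Sort by: salary (descending)

Filtered records (8):
  Ivan Smith, age 37, salary $147000
  Karl Taylor, age 40, salary $111000
  Dave Thomas, age 60, salary $107000
  Sam Taylor, age 52, salary $82000
  Carol Moore, age 36, salary $76000
  Grace Moore, age 58, salary $71000
  Heidi Jackson, age 54, salary $71000
  Heidi Davis, age 49, salary $58000

Highest salary: Ivan Smith ($147000)

Ivan Smith


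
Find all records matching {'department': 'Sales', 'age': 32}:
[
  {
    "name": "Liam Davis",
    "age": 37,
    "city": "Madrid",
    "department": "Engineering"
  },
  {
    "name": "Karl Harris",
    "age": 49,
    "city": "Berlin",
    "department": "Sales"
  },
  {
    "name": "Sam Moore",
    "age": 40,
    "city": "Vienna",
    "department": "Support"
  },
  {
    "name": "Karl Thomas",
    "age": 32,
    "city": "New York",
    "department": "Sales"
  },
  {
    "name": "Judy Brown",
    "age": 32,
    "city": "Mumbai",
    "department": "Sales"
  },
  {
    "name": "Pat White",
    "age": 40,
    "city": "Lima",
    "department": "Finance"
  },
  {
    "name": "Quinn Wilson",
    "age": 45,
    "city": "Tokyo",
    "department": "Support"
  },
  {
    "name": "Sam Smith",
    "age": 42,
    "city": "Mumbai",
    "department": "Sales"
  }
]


Search criteria: {'department': 'Sales', 'age': 32}

Checking 8 records:
  Liam Davis: {department: Engineering, age: 37}
  Karl Harris: {department: Sales, age: 49}
  Sam Moore: {department: Support, age: 40}
  Karl Thomas: {department: Sales, age: 32} <-- MATCH
  Judy Brown: {department: Sales, age: 32} <-- MATCH
  Pat White: {department: Finance, age: 40}
  Quinn Wilson: {department: Support, age: 45}
  Sam Smith: {department: Sales, age: 42}

Matches: ["Karl Thomas", "Judy Brown"]

["Karl Thomas", "Judy Brown"]


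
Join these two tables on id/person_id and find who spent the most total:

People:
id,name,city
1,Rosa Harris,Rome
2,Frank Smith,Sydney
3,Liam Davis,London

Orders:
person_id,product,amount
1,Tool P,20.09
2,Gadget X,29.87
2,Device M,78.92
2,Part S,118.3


Join on: people.id = orders.person_id

Joined rows:
  Rosa Harris (Rome) bought Tool P for $20.09
  Frank Smith (Sydney) bought Gadget X for $29.87
  Frank Smith (Sydney) bought Device M for $78.92
  Frank Smith (Sydney) bought Part S for $118.3

Total per person:
  Frank Smith: $227.09
  Rosa Harris: $20.09

Top spender: Frank Smith ($227.09)

Frank Smith ($227.09)


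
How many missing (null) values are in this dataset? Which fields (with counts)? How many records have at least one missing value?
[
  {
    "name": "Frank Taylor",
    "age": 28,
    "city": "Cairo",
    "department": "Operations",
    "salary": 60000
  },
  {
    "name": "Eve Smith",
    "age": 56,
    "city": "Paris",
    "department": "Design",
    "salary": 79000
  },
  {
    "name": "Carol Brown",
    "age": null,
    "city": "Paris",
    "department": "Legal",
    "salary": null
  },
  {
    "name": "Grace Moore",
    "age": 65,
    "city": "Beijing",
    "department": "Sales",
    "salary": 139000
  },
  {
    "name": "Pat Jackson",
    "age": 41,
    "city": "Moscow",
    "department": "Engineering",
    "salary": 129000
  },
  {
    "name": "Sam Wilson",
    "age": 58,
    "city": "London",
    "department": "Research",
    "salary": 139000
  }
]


Checking for missing (null) values in 6 records:

  Frank Taylor: complete
  Eve Smith: complete
  Carol Brown: age, salary
  Grace Moore: complete
  Pat Jackson: complete
  Sam Wilson: complete

Per field:
  name: 0 missing
  age: 1 missing
  city: 0 missing
  department: 0 missing
  salary: 1 missing

Total missing values: 2
Records with any missing: 1

2 missing values (age: 1, salary: 1); 1 incomplete records


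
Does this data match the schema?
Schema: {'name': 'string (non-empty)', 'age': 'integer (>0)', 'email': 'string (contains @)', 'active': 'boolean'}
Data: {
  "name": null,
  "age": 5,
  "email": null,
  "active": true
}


Validating each field against schema:
  name: FAIL (null is not a string)
  age: OK (positive integer)
  email: FAIL (null is not a string)
  active: OK (boolean)

Result: INVALID (2 errors: name, email)

INVALID (2 errors: name, email)


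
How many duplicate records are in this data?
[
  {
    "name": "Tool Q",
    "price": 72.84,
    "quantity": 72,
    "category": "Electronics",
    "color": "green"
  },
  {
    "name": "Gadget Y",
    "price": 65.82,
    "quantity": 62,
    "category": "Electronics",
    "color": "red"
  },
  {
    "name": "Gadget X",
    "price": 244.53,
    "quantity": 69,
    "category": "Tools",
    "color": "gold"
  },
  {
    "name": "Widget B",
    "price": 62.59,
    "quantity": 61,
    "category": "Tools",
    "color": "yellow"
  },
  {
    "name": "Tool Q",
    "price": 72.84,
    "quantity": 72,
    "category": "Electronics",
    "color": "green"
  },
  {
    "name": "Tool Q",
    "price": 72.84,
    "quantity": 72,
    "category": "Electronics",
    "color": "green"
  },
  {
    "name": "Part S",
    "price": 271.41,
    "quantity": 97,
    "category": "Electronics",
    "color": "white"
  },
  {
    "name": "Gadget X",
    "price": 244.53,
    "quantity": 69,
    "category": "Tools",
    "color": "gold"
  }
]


Checking 8 records for duplicates:

  Row 1: Tool Q ($72.84, qty 72)
  Row 2: Gadget Y ($65.82, qty 62)
  Row 3: Gadget X ($244.53, qty 69)
  Row 4: Widget B ($62.59, qty 61)
  Row 5: Tool Q ($72.84, qty 72) <-- DUPLICATE
  Row 6: Tool Q ($72.84, qty 72) <-- DUPLICATE
  Row 7: Part S ($271.41, qty 97)
  Row 8: Gadget X ($244.53, qty 69) <-- DUPLICATE

Duplicates found: 3
Unique records: 5

3 duplicates, 5 unique


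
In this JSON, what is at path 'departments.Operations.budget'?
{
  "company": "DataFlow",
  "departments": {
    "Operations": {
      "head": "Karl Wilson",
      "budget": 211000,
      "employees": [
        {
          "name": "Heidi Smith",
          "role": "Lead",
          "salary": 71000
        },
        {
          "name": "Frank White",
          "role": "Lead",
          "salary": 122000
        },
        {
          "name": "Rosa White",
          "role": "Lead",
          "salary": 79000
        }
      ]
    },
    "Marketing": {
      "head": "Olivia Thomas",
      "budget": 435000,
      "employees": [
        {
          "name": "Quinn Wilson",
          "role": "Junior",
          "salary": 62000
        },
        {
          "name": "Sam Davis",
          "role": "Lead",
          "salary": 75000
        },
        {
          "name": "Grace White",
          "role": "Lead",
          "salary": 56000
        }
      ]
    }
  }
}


Path: departments.Operations.budget

Navigate:
  -> departments
  -> Operations
  -> budget = 211000

211000


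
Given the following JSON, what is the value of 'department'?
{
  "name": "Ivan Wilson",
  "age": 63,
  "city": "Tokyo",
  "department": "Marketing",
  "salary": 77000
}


Looking up field 'department'
Value: Marketing

Marketing


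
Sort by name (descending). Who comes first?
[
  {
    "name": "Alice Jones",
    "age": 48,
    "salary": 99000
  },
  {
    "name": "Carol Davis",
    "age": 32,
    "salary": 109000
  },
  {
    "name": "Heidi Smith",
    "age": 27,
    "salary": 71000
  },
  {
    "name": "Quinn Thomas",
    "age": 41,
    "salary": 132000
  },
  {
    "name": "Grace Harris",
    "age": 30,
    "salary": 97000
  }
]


Sort by: name (descending)

Sorted order:
  1. Quinn Thomas (name = Quinn Thomas)
  2. Heidi Smith (name = Heidi Smith)
  3. Grace Harris (name = Grace Harris)
  4. Carol Davis (name = Carol Davis)
  5. Alice Jones (name = Alice Jones)

First: Quinn Thomas

Quinn Thomas


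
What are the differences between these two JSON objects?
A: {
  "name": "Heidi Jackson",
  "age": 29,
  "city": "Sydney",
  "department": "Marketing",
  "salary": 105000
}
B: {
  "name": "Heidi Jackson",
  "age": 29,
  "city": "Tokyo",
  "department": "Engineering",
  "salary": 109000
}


Comparing each field (in key order):
  name: same
  age: same
  city: DIFFERENT
  department: DIFFERENT
  salary: DIFFERENT
Differences:
  city: Sydney -> Tokyo
  department: Marketing -> Engineering
  salary: 105000 -> 109000

3 field(s) changed

3 changes: city, department, salary
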